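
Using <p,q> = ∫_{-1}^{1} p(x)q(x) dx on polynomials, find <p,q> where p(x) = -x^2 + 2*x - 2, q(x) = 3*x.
<p,q> = 4

Expand the product: p(x)·q(x) = -3*x^3 + 6*x^2 - 6*x.
∫_{-1}^{1} of each monomial x^k gives [2/(k+1) if k even, 0 if k odd]. Integrating term-by-term (or equivalently evaluating the antiderivative F(x) = -3*x^4/4 + 2*x^3 - 3*x^2 at the endpoints):
  F(1) − F(−1) = -7/4 − (-23/4) = 4.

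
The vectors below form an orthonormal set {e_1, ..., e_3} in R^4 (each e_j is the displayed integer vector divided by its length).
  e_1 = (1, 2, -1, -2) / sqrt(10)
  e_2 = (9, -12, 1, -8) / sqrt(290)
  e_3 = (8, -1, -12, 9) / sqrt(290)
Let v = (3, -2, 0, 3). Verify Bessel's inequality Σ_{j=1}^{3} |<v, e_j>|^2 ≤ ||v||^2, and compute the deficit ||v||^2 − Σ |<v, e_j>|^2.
Σ |<v, e_j>|^2 = 171/10; ||v||^2 = 22; deficit = 49/10

Write each e_j = u_j / sqrt(<u_j, u_j>) where u_j is the displayed integer vector. Then <v, e_j> = <v, u_j> / sqrt(<u_j, u_j>), so |<v, e_j>|^2 = <v, u_j>^2 / <u_j, u_j>.
Coefficients: <v, e_1> = -7/sqrt(10), <v, e_2> = 27/sqrt(290), <v, e_3> = 53/sqrt(290).
Square and sum: Σ |<v, e_j>|^2 = 171/10.
Compute ||v||^2 = v·v = 22.
Deficit = 22 − 171/10 = 49/10 ≥ 0, confirming Bessel's inequality. (The deficit equals ||v − Σ <v,e_j> e_j||^2, the squared distance from v to span{e_j}.)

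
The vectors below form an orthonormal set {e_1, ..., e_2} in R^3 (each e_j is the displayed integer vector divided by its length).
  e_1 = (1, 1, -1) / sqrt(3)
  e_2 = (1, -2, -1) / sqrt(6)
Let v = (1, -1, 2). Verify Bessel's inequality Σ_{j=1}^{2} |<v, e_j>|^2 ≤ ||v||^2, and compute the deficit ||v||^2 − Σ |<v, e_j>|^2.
Σ |<v, e_j>|^2 = 3/2; ||v||^2 = 6; deficit = 9/2

Write each e_j = u_j / sqrt(<u_j, u_j>) where u_j is the displayed integer vector. Then <v, e_j> = <v, u_j> / sqrt(<u_j, u_j>), so |<v, e_j>|^2 = <v, u_j>^2 / <u_j, u_j>.
Coefficients: <v, e_1> = -2/sqrt(3), <v, e_2> = 1/sqrt(6).
Square and sum: Σ |<v, e_j>|^2 = 3/2.
Compute ||v||^2 = v·v = 6.
Deficit = 6 − 3/2 = 9/2 ≥ 0, confirming Bessel's inequality. (The deficit equals ||v − Σ <v,e_j> e_j||^2, the squared distance from v to span{e_j}.)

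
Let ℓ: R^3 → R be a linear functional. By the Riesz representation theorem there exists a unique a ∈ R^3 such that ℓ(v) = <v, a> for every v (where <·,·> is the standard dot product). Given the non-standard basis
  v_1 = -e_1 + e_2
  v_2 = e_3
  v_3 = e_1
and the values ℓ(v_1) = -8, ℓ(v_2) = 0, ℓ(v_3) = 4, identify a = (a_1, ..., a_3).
a = (4, -4, 0)

Write a = (a_1, ..., a_3) in the standard basis. For each basis vector v_i, ℓ(v_i) = <v_i, a> is a linear equation in the a_j's. Collect the n equations into a matrix system V a = ℓ, where row i of V is v_i (expressed in the standard basis). Since V is invertible (lower-triangular with 1s on the diagonal, up to permutation), solve by back-substitution:
  V =
[[-1, 1, 0],
 [0, 0, 1],
 [1, 0, 0]]
  V a = (-8, 0, 4)
Solving gives a = (4, -4, 0).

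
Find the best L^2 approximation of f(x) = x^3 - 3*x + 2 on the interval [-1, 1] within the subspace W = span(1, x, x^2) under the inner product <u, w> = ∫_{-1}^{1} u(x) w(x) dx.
g(x) = 2 - 12*x/5

The best approximation g ∈ W is the orthogonal projection of f onto W. Writing g = a_0 + a_1 x + a_2 x^2, the coefficients solve the normal equations G · a = b where
  G_{ij} = <φ_i, φ_j> and b_i = <f, φ_i>, with φ_0 = 1, φ_1 = x, φ_2 = x^2.
G =
  [2, 0, 2/3]
  [0, 2/3, 0]
  [2/3, 0, 2/5],
b = (4, -8/5, 4/3).
Solving gives a_0 = 2, a_1 = -12/5, a_2 = 0, so
  g(x) = 2 - 12*x/5.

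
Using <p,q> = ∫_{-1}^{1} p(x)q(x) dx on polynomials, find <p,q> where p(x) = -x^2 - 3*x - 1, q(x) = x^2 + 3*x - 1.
<p,q> = -22/5

Expand the product: p(x)·q(x) = -x^4 - 6*x^3 - 9*x^2 + 1.
∫_{-1}^{1} of each monomial x^k gives [2/(k+1) if k even, 0 if k odd]. Integrating term-by-term (or equivalently evaluating the antiderivative F(x) = -x^5/5 - 3*x^4/2 - 3*x^3 + x at the endpoints):
  F(1) − F(−1) = -37/10 − (7/10) = -22/5.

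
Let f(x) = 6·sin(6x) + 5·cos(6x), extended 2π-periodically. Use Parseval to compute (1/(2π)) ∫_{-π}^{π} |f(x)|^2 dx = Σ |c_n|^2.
Σ |c_n|^2 = 61/2

Expand |f|^2 and use orthogonality of {sin(nx), cos(mx)} on [-π, π]:
  ∫_{-π}^{π} sin(nx)^2 dx = π, ∫ cos(mx)^2 dx = π, and cross terms integrate to 0.
So ∫_{-π}^{π} f(x)^2 dx = 6^2 · π + 5^2 · π = (36 + 25)π.
Divide by 2π: (36 + 25)/2 = 61/2.
By Parseval, this equals Σ |c_n|^2.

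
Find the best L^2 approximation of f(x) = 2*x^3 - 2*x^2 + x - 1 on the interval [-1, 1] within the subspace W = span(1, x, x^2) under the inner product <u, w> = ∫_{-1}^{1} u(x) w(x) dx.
g(x) = -2*x^2 + 11*x/5 - 1

The best approximation g ∈ W is the orthogonal projection of f onto W. Writing g = a_0 + a_1 x + a_2 x^2, the coefficients solve the normal equations G · a = b where
  G_{ij} = <φ_i, φ_j> and b_i = <f, φ_i>, with φ_0 = 1, φ_1 = x, φ_2 = x^2.
G =
  [2, 0, 2/3]
  [0, 2/3, 0]
  [2/3, 0, 2/5],
b = (-10/3, 22/15, -22/15).
Solving gives a_0 = -1, a_1 = 11/5, a_2 = -2, so
  g(x) = -2*x^2 + 11*x/5 - 1.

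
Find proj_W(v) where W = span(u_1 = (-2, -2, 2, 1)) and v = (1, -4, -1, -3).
proj_W(v) = (-2/13, -2/13, 2/13, 1/13)

Set up U = [u_1 | ... | u_1] ∈ R^(4×1). The projector onto W = col(U) is P = U (U^T U)^(-1) U^T.
Compute U^T U =
  [13],
and U^T v = (1).
Solve U^T U · c = U^T v for the coefficients: c = (1/13). The projection is proj_W(v) = U c.
Check: (v - proj_W(v)) · u_1 = 0  (should be 0).
Result: proj_W(v) = (-2/13, -2/13, 2/13, 1/13).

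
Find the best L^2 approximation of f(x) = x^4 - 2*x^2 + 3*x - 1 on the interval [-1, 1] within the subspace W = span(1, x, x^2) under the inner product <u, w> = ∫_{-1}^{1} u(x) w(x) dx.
g(x) = -8*x^2/7 + 3*x - 38/35

The best approximation g ∈ W is the orthogonal projection of f onto W. Writing g = a_0 + a_1 x + a_2 x^2, the coefficients solve the normal equations G · a = b where
  G_{ij} = <φ_i, φ_j> and b_i = <f, φ_i>, with φ_0 = 1, φ_1 = x, φ_2 = x^2.
G =
  [2, 0, 2/3]
  [0, 2/3, 0]
  [2/3, 0, 2/5],
b = (-44/15, 2, -124/105).
Solving gives a_0 = -38/35, a_1 = 3, a_2 = -8/7, so
  g(x) = -8*x^2/7 + 3*x - 38/35.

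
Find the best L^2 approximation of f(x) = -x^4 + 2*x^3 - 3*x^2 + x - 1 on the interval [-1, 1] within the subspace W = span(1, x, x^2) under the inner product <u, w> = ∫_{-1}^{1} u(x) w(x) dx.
g(x) = -27*x^2/7 + 11*x/5 - 32/35

The best approximation g ∈ W is the orthogonal projection of f onto W. Writing g = a_0 + a_1 x + a_2 x^2, the coefficients solve the normal equations G · a = b where
  G_{ij} = <φ_i, φ_j> and b_i = <f, φ_i>, with φ_0 = 1, φ_1 = x, φ_2 = x^2.
G =
  [2, 0, 2/3]
  [0, 2/3, 0]
  [2/3, 0, 2/5],
b = (-22/5, 22/15, -226/105).
Solving gives a_0 = -32/35, a_1 = 11/5, a_2 = -27/7, so
  g(x) = -27*x^2/7 + 11*x/5 - 32/35.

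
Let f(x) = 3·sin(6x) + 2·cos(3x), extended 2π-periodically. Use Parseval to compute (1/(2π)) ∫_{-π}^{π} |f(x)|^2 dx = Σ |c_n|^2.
Σ |c_n|^2 = 13/2

Expand |f|^2 and use orthogonality of {sin(nx), cos(mx)} on [-π, π]:
  ∫_{-π}^{π} sin(nx)^2 dx = π, ∫ cos(mx)^2 dx = π, and cross terms integrate to 0.
So ∫_{-π}^{π} f(x)^2 dx = 3^2 · π + 2^2 · π = (9 + 4)π.
Divide by 2π: (9 + 4)/2 = 13/2.
By Parseval, this equals Σ |c_n|^2.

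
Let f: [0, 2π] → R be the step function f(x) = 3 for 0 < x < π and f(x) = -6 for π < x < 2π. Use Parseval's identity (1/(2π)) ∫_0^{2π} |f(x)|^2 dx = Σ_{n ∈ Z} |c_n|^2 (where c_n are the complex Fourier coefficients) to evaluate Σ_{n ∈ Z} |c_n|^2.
Σ |c_n|^2 = 45/2

Parseval equates the L^2 energy of f (normalised by 1/(2π)) with the ℓ^2 sum of its Fourier coefficients: (1/(2π)) ∫_0^{2π} |f|^2 = Σ |c_n|^2.
Compute the left side: (1/(2π)) [∫_0^π 3^2 dx + ∫_π^{2π} (-6)^2 dx] = (1/(2π)) · (9π + 36π) = (9 + 36)/2 = 45/2.
So Σ_{n ∈ Z} |c_n|^2 = 45/2.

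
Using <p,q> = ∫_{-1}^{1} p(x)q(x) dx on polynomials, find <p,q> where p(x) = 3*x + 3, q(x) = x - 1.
<p,q> = -4

Expand the product: p(x)·q(x) = 3*x^2 - 3.
∫_{-1}^{1} of each monomial x^k gives [2/(k+1) if k even, 0 if k odd]. Integrating term-by-term (or equivalently evaluating the antiderivative F(x) = x^3 - 3*x at the endpoints):
  F(1) − F(−1) = -2 − (2) = -4.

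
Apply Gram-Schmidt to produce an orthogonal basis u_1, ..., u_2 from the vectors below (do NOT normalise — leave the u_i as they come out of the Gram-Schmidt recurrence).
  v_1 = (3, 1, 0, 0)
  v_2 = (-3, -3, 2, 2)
Orthogonal basis:
  u_1 = (3, 1, 0, 0)
  u_2 = (3/5, -9/5, 2, 2)

Apply the Gram-Schmidt recurrence
  u_1 = v_1
  u_i = v_i − Σ_{j<i} ((v_i · u_j) / (u_j · u_j)) · u_j.

Step by step this gives:
  u_1 = (3, 1, 0, 0)
  u_2 = (3/5, -9/5, 2, 2)

Orthogonality check:
  u_2 · u_1 = 0 (should be 0)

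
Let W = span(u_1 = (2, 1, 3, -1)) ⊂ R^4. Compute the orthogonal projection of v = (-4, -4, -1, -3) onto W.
proj_W(v) = (-8/5, -4/5, -12/5, 4/5)

Set up U = [u_1 | ... | u_1] ∈ R^(4×1). The projector onto W = col(U) is P = U (U^T U)^(-1) U^T.
Compute U^T U =
  [15],
and U^T v = (-12).
Solve U^T U · c = U^T v for the coefficients: c = (-4/5). The projection is proj_W(v) = U c.
Check: (v - proj_W(v)) · u_1 = 0  (should be 0).
Result: proj_W(v) = (-8/5, -4/5, -12/5, 4/5).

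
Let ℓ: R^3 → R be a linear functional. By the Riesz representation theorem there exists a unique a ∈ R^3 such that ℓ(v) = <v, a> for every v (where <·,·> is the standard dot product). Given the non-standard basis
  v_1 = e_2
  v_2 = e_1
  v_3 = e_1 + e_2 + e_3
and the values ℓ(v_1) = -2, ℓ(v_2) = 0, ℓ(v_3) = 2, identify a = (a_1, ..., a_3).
a = (0, -2, 4)

Write a = (a_1, ..., a_3) in the standard basis. For each basis vector v_i, ℓ(v_i) = <v_i, a> is a linear equation in the a_j's. Collect the n equations into a matrix system V a = ℓ, where row i of V is v_i (expressed in the standard basis). Since V is invertible (lower-triangular with 1s on the diagonal, up to permutation), solve by back-substitution:
  V =
[[0, 1, 0],
 [1, 0, 0],
 [1, 1, 1]]
  V a = (-2, 0, 2)
Solving gives a = (0, -2, 4).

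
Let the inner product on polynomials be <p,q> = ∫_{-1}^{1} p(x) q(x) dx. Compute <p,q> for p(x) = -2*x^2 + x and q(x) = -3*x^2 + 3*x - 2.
<p,q> = 106/15

Expand the product: p(x)·q(x) = 6*x^4 - 9*x^3 + 7*x^2 - 2*x.
∫_{-1}^{1} of each monomial x^k gives [2/(k+1) if k even, 0 if k odd]. Integrating term-by-term (or equivalently evaluating the antiderivative F(x) = 6*x^5/5 - 9*x^4/4 + 7*x^3/3 - x^2 at the endpoints):
  F(1) − F(−1) = 17/60 − (-407/60) = 106/15.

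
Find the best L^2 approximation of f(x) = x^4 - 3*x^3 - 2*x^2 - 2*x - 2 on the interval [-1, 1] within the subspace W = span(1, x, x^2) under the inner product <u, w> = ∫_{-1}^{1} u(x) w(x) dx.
g(x) = -8*x^2/7 - 19*x/5 - 73/35

The best approximation g ∈ W is the orthogonal projection of f onto W. Writing g = a_0 + a_1 x + a_2 x^2, the coefficients solve the normal equations G · a = b where
  G_{ij} = <φ_i, φ_j> and b_i = <f, φ_i>, with φ_0 = 1, φ_1 = x, φ_2 = x^2.
G =
  [2, 0, 2/3]
  [0, 2/3, 0]
  [2/3, 0, 2/5],
b = (-74/15, -38/15, -194/105).
Solving gives a_0 = -73/35, a_1 = -19/5, a_2 = -8/7, so
  g(x) = -8*x^2/7 - 19*x/5 - 73/35.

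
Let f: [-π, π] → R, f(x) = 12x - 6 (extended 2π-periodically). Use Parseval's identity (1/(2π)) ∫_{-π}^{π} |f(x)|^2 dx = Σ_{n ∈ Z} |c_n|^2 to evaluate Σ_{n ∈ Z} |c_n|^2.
Σ |c_n|^2 = 48π^2 + 36

Expand and integrate term by term over [-π, π]:
  ∫ (12x)^2 dx = 144·(2π^3/3); ∫ 2·12·(-6)·x dx = 0 (odd integrand); ∫ (-6)^2 dx = 36·2π.
So (1/(2π)) ∫_{-π}^{π} (12x - 6)^2 dx = 144π^2/3 + 36 = 48π^2 + 36.
Parseval ⇒ Σ |c_n|^2 = 48π^2 + 36.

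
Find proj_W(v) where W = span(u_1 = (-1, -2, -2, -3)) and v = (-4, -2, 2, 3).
proj_W(v) = (5/18, 5/9, 5/9, 5/6)

Set up U = [u_1 | ... | u_1] ∈ R^(4×1). The projector onto W = col(U) is P = U (U^T U)^(-1) U^T.
Compute U^T U =
  [18],
and U^T v = (-5).
Solve U^T U · c = U^T v for the coefficients: c = (-5/18). The projection is proj_W(v) = U c.
Check: (v - proj_W(v)) · u_1 = 0  (should be 0).
Result: proj_W(v) = (5/18, 5/9, 5/9, 5/6).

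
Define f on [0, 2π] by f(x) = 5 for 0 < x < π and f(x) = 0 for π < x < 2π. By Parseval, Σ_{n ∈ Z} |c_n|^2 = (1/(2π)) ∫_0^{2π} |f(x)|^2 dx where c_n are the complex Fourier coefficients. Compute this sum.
Σ |c_n|^2 = 25/2

Parseval equates the L^2 energy of f (normalised by 1/(2π)) with the ℓ^2 sum of its Fourier coefficients: (1/(2π)) ∫_0^{2π} |f|^2 = Σ |c_n|^2.
Compute the left side: (1/(2π)) [∫_0^π 5^2 dx + ∫_π^{2π} 0^2 dx] = (1/(2π)) · (25π + 0π) = (25 + 0)/2 = 25/2.
So Σ_{n ∈ Z} |c_n|^2 = 25/2.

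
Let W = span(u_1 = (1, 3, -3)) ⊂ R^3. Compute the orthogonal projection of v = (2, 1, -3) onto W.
proj_W(v) = (14/19, 42/19, -42/19)

Set up U = [u_1 | ... | u_1] ∈ R^(3×1). The projector onto W = col(U) is P = U (U^T U)^(-1) U^T.
Compute U^T U =
  [19],
and U^T v = (14).
Solve U^T U · c = U^T v for the coefficients: c = (14/19). The projection is proj_W(v) = U c.
Check: (v - proj_W(v)) · u_1 = 0  (should be 0).
Result: proj_W(v) = (14/19, 42/19, -42/19).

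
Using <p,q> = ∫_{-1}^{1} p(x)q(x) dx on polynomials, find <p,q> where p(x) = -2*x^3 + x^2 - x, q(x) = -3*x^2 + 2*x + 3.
<p,q> = -32/15

Expand the product: p(x)·q(x) = 6*x^5 - 7*x^4 - x^3 + x^2 - 3*x.
∫_{-1}^{1} of each monomial x^k gives [2/(k+1) if k even, 0 if k odd]. Integrating term-by-term (or equivalently evaluating the antiderivative F(x) = x^6 - 7*x^5/5 - x^4/4 + x^3/3 - 3*x^2/2 at the endpoints):
  F(1) − F(−1) = -109/60 − (19/60) = -32/15.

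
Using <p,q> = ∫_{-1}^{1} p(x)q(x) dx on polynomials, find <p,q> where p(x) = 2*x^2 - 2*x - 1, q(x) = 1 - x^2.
<p,q> = -4/5

Expand the product: p(x)·q(x) = -2*x^4 + 2*x^3 + 3*x^2 - 2*x - 1.
∫_{-1}^{1} of each monomial x^k gives [2/(k+1) if k even, 0 if k odd]. Integrating term-by-term (or equivalently evaluating the antiderivative F(x) = -2*x^5/5 + x^4/2 + x^3 - x^2 - x at the endpoints):
  F(1) − F(−1) = -9/10 − (-1/10) = -4/5.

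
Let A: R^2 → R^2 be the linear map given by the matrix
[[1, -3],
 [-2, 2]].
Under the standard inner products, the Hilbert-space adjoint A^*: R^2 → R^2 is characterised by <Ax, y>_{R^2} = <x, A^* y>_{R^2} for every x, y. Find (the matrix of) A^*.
A^* = A^T =
[[1, -2],
 [-3, 2]]

For real matrices with standard dot products, the defining identity <Ax, y> = <x, A^* y> gives (Ax)^T y = x^T (A^*) y, i.e. x^T A^T y = x^T (A^*) y. Since this holds for all x, y, we must have A^* = A^T. Therefore
A^* =
[[1, -2],
 [-3, 2]].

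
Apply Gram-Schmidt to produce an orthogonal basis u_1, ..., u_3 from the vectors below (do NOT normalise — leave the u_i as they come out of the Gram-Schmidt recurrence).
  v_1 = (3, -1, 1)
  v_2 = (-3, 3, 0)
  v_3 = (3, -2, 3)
Orthogonal basis:
  u_1 = (3, -1, 1)
  u_2 = (3/11, 21/11, 12/11)
  u_3 = (-5/6, -5/6, 5/3)

Apply the Gram-Schmidt recurrence
  u_1 = v_1
  u_i = v_i − Σ_{j<i} ((v_i · u_j) / (u_j · u_j)) · u_j.

Step by step this gives:
  u_1 = (3, -1, 1)
  u_2 = (3/11, 21/11, 12/11)
  u_3 = (-5/6, -5/6, 5/3)

Orthogonality check:
  u_2 · u_1 = 0 (should be 0)
  u_3 · u_1 = 0 (should be 0)
  u_3 · u_2 = 0 (should be 0)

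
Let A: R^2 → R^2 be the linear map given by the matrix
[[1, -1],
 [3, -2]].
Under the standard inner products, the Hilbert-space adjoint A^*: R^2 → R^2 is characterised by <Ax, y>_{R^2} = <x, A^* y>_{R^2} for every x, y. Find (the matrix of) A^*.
A^* = A^T =
[[1, 3],
 [-1, -2]]

For real matrices with standard dot products, the defining identity <Ax, y> = <x, A^* y> gives (Ax)^T y = x^T (A^*) y, i.e. x^T A^T y = x^T (A^*) y. Since this holds for all x, y, we must have A^* = A^T. Therefore
A^* =
[[1, 3],
 [-1, -2]].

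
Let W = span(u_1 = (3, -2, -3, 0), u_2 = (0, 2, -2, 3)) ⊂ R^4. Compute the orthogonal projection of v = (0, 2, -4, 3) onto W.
proj_W(v) = (141/185, 352/185, -587/185, 669/185)

Set up U = [u_1 | ... | u_2] ∈ R^(4×2). The projector onto W = col(U) is P = U (U^T U)^(-1) U^T.
Compute U^T U =
  [22, 2]
  [2, 17],
and U^T v = (8, 21).
Solve U^T U · c = U^T v for the coefficients: c = (47/185, 223/185). The projection is proj_W(v) = U c.
Check: (v - proj_W(v)) · u_1 = 0  (should be 0).
Check: (v - proj_W(v)) · u_2 = 0  (should be 0).
Result: proj_W(v) = (141/185, 352/185, -587/185, 669/185).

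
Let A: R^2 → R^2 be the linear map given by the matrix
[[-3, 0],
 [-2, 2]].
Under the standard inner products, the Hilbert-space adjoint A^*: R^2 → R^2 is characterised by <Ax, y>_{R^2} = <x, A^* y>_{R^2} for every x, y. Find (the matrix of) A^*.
A^* = A^T =
[[-3, -2],
 [0, 2]]

For real matrices with standard dot products, the defining identity <Ax, y> = <x, A^* y> gives (Ax)^T y = x^T (A^*) y, i.e. x^T A^T y = x^T (A^*) y. Since this holds for all x, y, we must have A^* = A^T. Therefore
A^* =
[[-3, -2],
 [0, 2]].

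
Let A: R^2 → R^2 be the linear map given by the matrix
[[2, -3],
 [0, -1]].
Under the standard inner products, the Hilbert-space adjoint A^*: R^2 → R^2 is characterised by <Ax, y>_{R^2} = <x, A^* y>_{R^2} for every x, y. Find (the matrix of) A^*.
A^* = A^T =
[[2, 0],
 [-3, -1]]

For real matrices with standard dot products, the defining identity <Ax, y> = <x, A^* y> gives (Ax)^T y = x^T (A^*) y, i.e. x^T A^T y = x^T (A^*) y. Since this holds for all x, y, we must have A^* = A^T. Therefore
A^* =
[[2, 0],
 [-3, -1]].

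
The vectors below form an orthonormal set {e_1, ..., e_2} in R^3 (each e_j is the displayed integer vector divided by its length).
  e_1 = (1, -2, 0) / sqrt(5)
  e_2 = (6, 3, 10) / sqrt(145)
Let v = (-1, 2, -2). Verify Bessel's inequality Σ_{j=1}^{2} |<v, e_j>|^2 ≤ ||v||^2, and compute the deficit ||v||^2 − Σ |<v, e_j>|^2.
Σ |<v, e_j>|^2 = 225/29; ||v||^2 = 9; deficit = 36/29

Write each e_j = u_j / sqrt(<u_j, u_j>) where u_j is the displayed integer vector. Then <v, e_j> = <v, u_j> / sqrt(<u_j, u_j>), so |<v, e_j>|^2 = <v, u_j>^2 / <u_j, u_j>.
Coefficients: <v, e_1> = -5/sqrt(5), <v, e_2> = -20/sqrt(145).
Square and sum: Σ |<v, e_j>|^2 = 225/29.
Compute ||v||^2 = v·v = 9.
Deficit = 9 − 225/29 = 36/29 ≥ 0, confirming Bessel's inequality. (The deficit equals ||v − Σ <v,e_j> e_j||^2, the squared distance from v to span{e_j}.)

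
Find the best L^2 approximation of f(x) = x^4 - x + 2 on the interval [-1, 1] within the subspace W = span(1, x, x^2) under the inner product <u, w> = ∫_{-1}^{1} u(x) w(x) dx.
g(x) = 6*x^2/7 - x + 67/35

The best approximation g ∈ W is the orthogonal projection of f onto W. Writing g = a_0 + a_1 x + a_2 x^2, the coefficients solve the normal equations G · a = b where
  G_{ij} = <φ_i, φ_j> and b_i = <f, φ_i>, with φ_0 = 1, φ_1 = x, φ_2 = x^2.
G =
  [2, 0, 2/3]
  [0, 2/3, 0]
  [2/3, 0, 2/5],
b = (22/5, -2/3, 34/21).
Solving gives a_0 = 67/35, a_1 = -1, a_2 = 6/7, so
  g(x) = 6*x^2/7 - x + 67/35.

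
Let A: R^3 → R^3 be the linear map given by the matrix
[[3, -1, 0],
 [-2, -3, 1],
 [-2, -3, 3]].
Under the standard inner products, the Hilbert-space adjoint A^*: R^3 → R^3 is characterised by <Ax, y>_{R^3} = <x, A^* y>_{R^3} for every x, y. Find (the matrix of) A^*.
A^* = A^T =
[[3, -2, -2],
 [-1, -3, -3],
 [0, 1, 3]]

For real matrices with standard dot products, the defining identity <Ax, y> = <x, A^* y> gives (Ax)^T y = x^T (A^*) y, i.e. x^T A^T y = x^T (A^*) y. Since this holds for all x, y, we must have A^* = A^T. Therefore
A^* =
[[3, -2, -2],
 [-1, -3, -3],
 [0, 1, 3]].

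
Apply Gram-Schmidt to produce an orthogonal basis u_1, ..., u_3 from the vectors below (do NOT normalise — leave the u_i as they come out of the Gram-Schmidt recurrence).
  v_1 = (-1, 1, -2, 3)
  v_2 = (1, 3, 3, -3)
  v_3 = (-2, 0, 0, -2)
Orthogonal basis:
  u_1 = (-1, 1, -2, 3)
  u_2 = (2/15, 58/15, 19/15, -2/5)
  u_3 = (-570/251, 36/251, -144/251, -298/251)

Apply the Gram-Schmidt recurrence
  u_1 = v_1
  u_i = v_i − Σ_{j<i} ((v_i · u_j) / (u_j · u_j)) · u_j.

Step by step this gives:
  u_1 = (-1, 1, -2, 3)
  u_2 = (2/15, 58/15, 19/15, -2/5)
  u_3 = (-570/251, 36/251, -144/251, -298/251)

Orthogonality check:
  u_2 · u_1 = 0 (should be 0)
  u_3 · u_1 = 0 (should be 0)
  u_3 · u_2 = 0 (should be 0)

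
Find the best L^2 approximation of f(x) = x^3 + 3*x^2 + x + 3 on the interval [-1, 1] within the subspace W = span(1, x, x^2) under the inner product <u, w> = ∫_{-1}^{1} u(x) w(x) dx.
g(x) = 3*x^2 + 8*x/5 + 3

The best approximation g ∈ W is the orthogonal projection of f onto W. Writing g = a_0 + a_1 x + a_2 x^2, the coefficients solve the normal equations G · a = b where
  G_{ij} = <φ_i, φ_j> and b_i = <f, φ_i>, with φ_0 = 1, φ_1 = x, φ_2 = x^2.
G =
  [2, 0, 2/3]
  [0, 2/3, 0]
  [2/3, 0, 2/5],
b = (8, 16/15, 16/5).
Solving gives a_0 = 3, a_1 = 8/5, a_2 = 3, so
  g(x) = 3*x^2 + 8*x/5 + 3.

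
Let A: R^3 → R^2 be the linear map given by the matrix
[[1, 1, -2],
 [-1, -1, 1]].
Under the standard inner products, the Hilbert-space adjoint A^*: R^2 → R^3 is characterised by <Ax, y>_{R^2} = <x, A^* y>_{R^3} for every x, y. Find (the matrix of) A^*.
A^* = A^T =
[[1, -1],
 [1, -1],
 [-2, 1]]

For real matrices with standard dot products, the defining identity <Ax, y> = <x, A^* y> gives (Ax)^T y = x^T (A^*) y, i.e. x^T A^T y = x^T (A^*) y. Since this holds for all x, y, we must have A^* = A^T. Therefore
A^* =
[[1, -1],
 [1, -1],
 [-2, 1]].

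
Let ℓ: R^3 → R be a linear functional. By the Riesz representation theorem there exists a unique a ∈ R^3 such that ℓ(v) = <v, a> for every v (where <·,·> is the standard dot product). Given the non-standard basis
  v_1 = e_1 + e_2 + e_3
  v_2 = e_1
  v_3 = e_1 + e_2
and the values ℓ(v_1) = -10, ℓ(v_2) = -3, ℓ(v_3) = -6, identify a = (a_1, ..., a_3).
a = (-3, -3, -4)

Write a = (a_1, ..., a_3) in the standard basis. For each basis vector v_i, ℓ(v_i) = <v_i, a> is a linear equation in the a_j's. Collect the n equations into a matrix system V a = ℓ, where row i of V is v_i (expressed in the standard basis). Since V is invertible (lower-triangular with 1s on the diagonal, up to permutation), solve by back-substitution:
  V =
[[1, 1, 1],
 [1, 0, 0],
 [1, 1, 0]]
  V a = (-10, -3, -6)
Solving gives a = (-3, -3, -4).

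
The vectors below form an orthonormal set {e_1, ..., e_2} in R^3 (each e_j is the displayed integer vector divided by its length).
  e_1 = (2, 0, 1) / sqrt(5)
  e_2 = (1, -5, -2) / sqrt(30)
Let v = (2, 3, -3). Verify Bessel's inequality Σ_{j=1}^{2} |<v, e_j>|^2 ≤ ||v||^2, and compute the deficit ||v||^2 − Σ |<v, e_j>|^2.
Σ |<v, e_j>|^2 = 11/6; ||v||^2 = 22; deficit = 121/6

Write each e_j = u_j / sqrt(<u_j, u_j>) where u_j is the displayed integer vector. Then <v, e_j> = <v, u_j> / sqrt(<u_j, u_j>), so |<v, e_j>|^2 = <v, u_j>^2 / <u_j, u_j>.
Coefficients: <v, e_1> = 1/sqrt(5), <v, e_2> = -7/sqrt(30).
Square and sum: Σ |<v, e_j>|^2 = 11/6.
Compute ||v||^2 = v·v = 22.
Deficit = 22 − 11/6 = 121/6 ≥ 0, confirming Bessel's inequality. (The deficit equals ||v − Σ <v,e_j> e_j||^2, the squared distance from v to span{e_j}.)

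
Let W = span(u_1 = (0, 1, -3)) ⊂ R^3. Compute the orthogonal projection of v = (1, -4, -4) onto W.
proj_W(v) = (0, 4/5, -12/5)

Set up U = [u_1 | ... | u_1] ∈ R^(3×1). The projector onto W = col(U) is P = U (U^T U)^(-1) U^T.
Compute U^T U =
  [10],
and U^T v = (8).
Solve U^T U · c = U^T v for the coefficients: c = (4/5). The projection is proj_W(v) = U c.
Check: (v - proj_W(v)) · u_1 = 0  (should be 0).
Result: proj_W(v) = (0, 4/5, -12/5).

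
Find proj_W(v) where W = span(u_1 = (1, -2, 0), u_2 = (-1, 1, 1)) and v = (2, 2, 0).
proj_W(v) = (0, 1, -1)

Set up U = [u_1 | ... | u_2] ∈ R^(3×2). The projector onto W = col(U) is P = U (U^T U)^(-1) U^T.
Compute U^T U =
  [5, -3]
  [-3, 3],
and U^T v = (-2, 0).
Solve U^T U · c = U^T v for the coefficients: c = (-1, -1). The projection is proj_W(v) = U c.
Check: (v - proj_W(v)) · u_1 = 0  (should be 0).
Check: (v - proj_W(v)) · u_2 = 0  (should be 0).
Result: proj_W(v) = (0, 1, -1).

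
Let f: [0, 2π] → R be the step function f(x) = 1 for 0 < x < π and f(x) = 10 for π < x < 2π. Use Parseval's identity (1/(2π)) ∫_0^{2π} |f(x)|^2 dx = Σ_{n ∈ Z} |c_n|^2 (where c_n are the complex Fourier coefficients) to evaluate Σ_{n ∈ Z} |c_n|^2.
Σ |c_n|^2 = 101/2

Parseval equates the L^2 energy of f (normalised by 1/(2π)) with the ℓ^2 sum of its Fourier coefficients: (1/(2π)) ∫_0^{2π} |f|^2 = Σ |c_n|^2.
Compute the left side: (1/(2π)) [∫_0^π 1^2 dx + ∫_π^{2π} 10^2 dx] = (1/(2π)) · (1π + 100π) = (1 + 100)/2 = 101/2.
So Σ_{n ∈ Z} |c_n|^2 = 101/2.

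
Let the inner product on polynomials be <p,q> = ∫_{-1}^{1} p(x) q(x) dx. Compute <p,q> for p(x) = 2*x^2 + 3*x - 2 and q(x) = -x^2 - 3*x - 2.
<p,q> = -2/15

Expand the product: p(x)·q(x) = -2*x^4 - 9*x^3 - 11*x^2 + 4.
∫_{-1}^{1} of each monomial x^k gives [2/(k+1) if k even, 0 if k odd]. Integrating term-by-term (or equivalently evaluating the antiderivative F(x) = -2*x^5/5 - 9*x^4/4 - 11*x^3/3 + 4*x at the endpoints):
  F(1) − F(−1) = -139/60 − (-131/60) = -2/15.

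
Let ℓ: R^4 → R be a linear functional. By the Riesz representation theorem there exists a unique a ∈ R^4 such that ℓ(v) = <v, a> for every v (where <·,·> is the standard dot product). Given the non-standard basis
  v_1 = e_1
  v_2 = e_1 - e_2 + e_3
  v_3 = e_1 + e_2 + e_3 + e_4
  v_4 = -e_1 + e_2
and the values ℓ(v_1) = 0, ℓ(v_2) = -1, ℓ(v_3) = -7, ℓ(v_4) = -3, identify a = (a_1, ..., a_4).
a = (0, -3, -4, 0)

Write a = (a_1, ..., a_4) in the standard basis. For each basis vector v_i, ℓ(v_i) = <v_i, a> is a linear equation in the a_j's. Collect the n equations into a matrix system V a = ℓ, where row i of V is v_i (expressed in the standard basis). Since V is invertible (lower-triangular with 1s on the diagonal, up to permutation), solve by back-substitution:
  V =
[[1, 0, 0, 0],
 [1, -1, 1, 0],
 [1, 1, 1, 1],
 [-1, 1, 0, 0]]
  V a = (0, -1, -7, -3)
Solving gives a = (0, -3, -4, 0).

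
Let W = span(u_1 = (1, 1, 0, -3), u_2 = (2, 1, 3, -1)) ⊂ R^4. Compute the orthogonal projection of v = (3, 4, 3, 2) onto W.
proj_W(v) = (275/129, 94/129, 181/43, 80/129)

Set up U = [u_1 | ... | u_2] ∈ R^(4×2). The projector onto W = col(U) is P = U (U^T U)^(-1) U^T.
Compute U^T U =
  [11, 6]
  [6, 15],
and U^T v = (1, 17).
Solve U^T U · c = U^T v for the coefficients: c = (-29/43, 181/129). The projection is proj_W(v) = U c.
Check: (v - proj_W(v)) · u_1 = 0  (should be 0).
Check: (v - proj_W(v)) · u_2 = 0  (should be 0).
Result: proj_W(v) = (275/129, 94/129, 181/43, 80/129).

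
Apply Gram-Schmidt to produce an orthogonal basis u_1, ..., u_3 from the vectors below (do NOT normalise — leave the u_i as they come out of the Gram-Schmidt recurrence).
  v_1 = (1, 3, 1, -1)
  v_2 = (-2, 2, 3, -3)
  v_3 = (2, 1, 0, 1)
Orthogonal basis:
  u_1 = (1, 3, 1, -1)
  u_2 = (-17/6, -1/2, 13/6, -13/6)
  u_3 = (35/106, -25/106, 73/106, 33/106)

Apply the Gram-Schmidt recurrence
  u_1 = v_1
  u_i = v_i − Σ_{j<i} ((v_i · u_j) / (u_j · u_j)) · u_j.

Step by step this gives:
  u_1 = (1, 3, 1, -1)
  u_2 = (-17/6, -1/2, 13/6, -13/6)
  u_3 = (35/106, -25/106, 73/106, 33/106)

Orthogonality check:
  u_2 · u_1 = 0 (should be 0)
  u_3 · u_1 = 0 (should be 0)
  u_3 · u_2 = 0 (should be 0)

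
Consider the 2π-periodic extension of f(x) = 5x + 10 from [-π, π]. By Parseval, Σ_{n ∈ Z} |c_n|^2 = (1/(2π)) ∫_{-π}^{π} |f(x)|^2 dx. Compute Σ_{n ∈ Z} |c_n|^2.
Σ |c_n|^2 = 25π^2/3 + 100

Expand and integrate term by term over [-π, π]:
  ∫ (5x)^2 dx = 25·(2π^3/3); ∫ 2·5·(10)·x dx = 0 (odd integrand); ∫ 10^2 dx = 100·2π.
So (1/(2π)) ∫_{-π}^{π} (5x + 10)^2 dx = 25π^2/3 + 100 = 25π^2/3 + 100.
Parseval ⇒ Σ |c_n|^2 = 25π^2/3 + 100.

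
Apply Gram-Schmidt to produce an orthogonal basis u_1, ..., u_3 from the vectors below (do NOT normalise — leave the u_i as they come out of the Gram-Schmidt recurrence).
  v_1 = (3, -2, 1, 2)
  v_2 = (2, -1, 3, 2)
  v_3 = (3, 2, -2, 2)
Orthogonal basis:
  u_1 = (3, -2, 1, 2)
  u_2 = (-1/2, 2/3, 13/6, 1/3)
  u_3 = (49/33, 107/33, -29/33, 16/11)

Apply the Gram-Schmidt recurrence
  u_1 = v_1
  u_i = v_i − Σ_{j<i} ((v_i · u_j) / (u_j · u_j)) · u_j.

Step by step this gives:
  u_1 = (3, -2, 1, 2)
  u_2 = (-1/2, 2/3, 13/6, 1/3)
  u_3 = (49/33, 107/33, -29/33, 16/11)

Orthogonality check:
  u_2 · u_1 = 0 (should be 0)
  u_3 · u_1 = 0 (should be 0)
  u_3 · u_2 = 0 (should be 0)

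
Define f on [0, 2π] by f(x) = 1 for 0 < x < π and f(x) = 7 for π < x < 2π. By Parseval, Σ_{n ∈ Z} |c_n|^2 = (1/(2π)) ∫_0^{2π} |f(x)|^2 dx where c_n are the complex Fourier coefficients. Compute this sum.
Σ |c_n|^2 = 25

Parseval equates the L^2 energy of f (normalised by 1/(2π)) with the ℓ^2 sum of its Fourier coefficients: (1/(2π)) ∫_0^{2π} |f|^2 = Σ |c_n|^2.
Compute the left side: (1/(2π)) [∫_0^π 1^2 dx + ∫_π^{2π} 7^2 dx] = (1/(2π)) · (1π + 49π) = (1 + 49)/2 = 25.
So Σ_{n ∈ Z} |c_n|^2 = 25.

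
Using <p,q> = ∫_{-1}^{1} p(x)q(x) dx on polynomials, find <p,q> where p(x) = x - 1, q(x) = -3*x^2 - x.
<p,q> = 4/3

Expand the product: p(x)·q(x) = -3*x^3 + 2*x^2 + x.
∫_{-1}^{1} of each monomial x^k gives [2/(k+1) if k even, 0 if k odd]. Integrating term-by-term (or equivalently evaluating the antiderivative F(x) = -3*x^4/4 + 2*x^3/3 + x^2/2 at the endpoints):
  F(1) − F(−1) = 5/12 − (-11/12) = 4/3.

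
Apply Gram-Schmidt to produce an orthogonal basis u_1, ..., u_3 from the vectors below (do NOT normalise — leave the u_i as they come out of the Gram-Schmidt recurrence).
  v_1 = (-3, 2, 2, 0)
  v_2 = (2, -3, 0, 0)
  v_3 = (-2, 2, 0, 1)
Orthogonal basis:
  u_1 = (-3, 2, 2, 0)
  u_2 = (-2/17, -27/17, 24/17, 0)
  u_3 = (-24/77, -16/77, -20/77, 1)

Apply the Gram-Schmidt recurrence
  u_1 = v_1
  u_i = v_i − Σ_{j<i} ((v_i · u_j) / (u_j · u_j)) · u_j.

Step by step this gives:
  u_1 = (-3, 2, 2, 0)
  u_2 = (-2/17, -27/17, 24/17, 0)
  u_3 = (-24/77, -16/77, -20/77, 1)

Orthogonality check:
  u_2 · u_1 = 0 (should be 0)
  u_3 · u_1 = 0 (should be 0)
  u_3 · u_2 = 0 (should be 0)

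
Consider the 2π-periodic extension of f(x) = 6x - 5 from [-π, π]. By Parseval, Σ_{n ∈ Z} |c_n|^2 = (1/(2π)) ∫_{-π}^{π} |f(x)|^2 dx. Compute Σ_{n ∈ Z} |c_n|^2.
Σ |c_n|^2 = 12π^2 + 25

Expand and integrate term by term over [-π, π]:
  ∫ (6x)^2 dx = 36·(2π^3/3); ∫ 2·6·(-5)·x dx = 0 (odd integrand); ∫ (-5)^2 dx = 25·2π.
So (1/(2π)) ∫_{-π}^{π} (6x - 5)^2 dx = 36π^2/3 + 25 = 12π^2 + 25.
Parseval ⇒ Σ |c_n|^2 = 12π^2 + 25.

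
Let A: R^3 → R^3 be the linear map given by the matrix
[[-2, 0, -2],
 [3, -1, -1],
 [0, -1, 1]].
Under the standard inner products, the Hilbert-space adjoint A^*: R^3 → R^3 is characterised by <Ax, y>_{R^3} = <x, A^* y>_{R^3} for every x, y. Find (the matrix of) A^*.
A^* = A^T =
[[-2, 3, 0],
 [0, -1, -1],
 [-2, -1, 1]]

For real matrices with standard dot products, the defining identity <Ax, y> = <x, A^* y> gives (Ax)^T y = x^T (A^*) y, i.e. x^T A^T y = x^T (A^*) y. Since this holds for all x, y, we must have A^* = A^T. Therefore
A^* =
[[-2, 3, 0],
 [0, -1, -1],
 [-2, -1, 1]].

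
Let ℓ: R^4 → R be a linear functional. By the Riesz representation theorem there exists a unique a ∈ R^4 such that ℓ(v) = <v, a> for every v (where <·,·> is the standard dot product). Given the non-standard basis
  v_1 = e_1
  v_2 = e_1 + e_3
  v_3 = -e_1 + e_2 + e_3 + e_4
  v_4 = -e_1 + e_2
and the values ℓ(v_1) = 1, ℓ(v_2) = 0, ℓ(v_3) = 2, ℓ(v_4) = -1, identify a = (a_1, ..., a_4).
a = (1, 0, -1, 4)

Write a = (a_1, ..., a_4) in the standard basis. For each basis vector v_i, ℓ(v_i) = <v_i, a> is a linear equation in the a_j's. Collect the n equations into a matrix system V a = ℓ, where row i of V is v_i (expressed in the standard basis). Since V is invertible (lower-triangular with 1s on the diagonal, up to permutation), solve by back-substitution:
  V =
[[1, 0, 0, 0],
 [1, 0, 1, 0],
 [-1, 1, 1, 1],
 [-1, 1, 0, 0]]
  V a = (1, 0, 2, -1)
Solving gives a = (1, 0, -1, 4).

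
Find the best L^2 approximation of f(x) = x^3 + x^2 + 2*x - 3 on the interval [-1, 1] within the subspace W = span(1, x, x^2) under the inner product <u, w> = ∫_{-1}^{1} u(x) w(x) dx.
g(x) = x^2 + 13*x/5 - 3

The best approximation g ∈ W is the orthogonal projection of f onto W. Writing g = a_0 + a_1 x + a_2 x^2, the coefficients solve the normal equations G · a = b where
  G_{ij} = <φ_i, φ_j> and b_i = <f, φ_i>, with φ_0 = 1, φ_1 = x, φ_2 = x^2.
G =
  [2, 0, 2/3]
  [0, 2/3, 0]
  [2/3, 0, 2/5],
b = (-16/3, 26/15, -8/5).
Solving gives a_0 = -3, a_1 = 13/5, a_2 = 1, so
  g(x) = x^2 + 13*x/5 - 3.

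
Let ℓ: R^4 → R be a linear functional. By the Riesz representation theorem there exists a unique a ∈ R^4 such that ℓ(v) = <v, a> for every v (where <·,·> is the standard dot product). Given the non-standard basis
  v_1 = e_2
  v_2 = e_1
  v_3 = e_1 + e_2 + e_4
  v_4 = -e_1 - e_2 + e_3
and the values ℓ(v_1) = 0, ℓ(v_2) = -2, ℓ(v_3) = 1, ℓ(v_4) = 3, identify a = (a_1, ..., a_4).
a = (-2, 0, 1, 3)

Write a = (a_1, ..., a_4) in the standard basis. For each basis vector v_i, ℓ(v_i) = <v_i, a> is a linear equation in the a_j's. Collect the n equations into a matrix system V a = ℓ, where row i of V is v_i (expressed in the standard basis). Since V is invertible (lower-triangular with 1s on the diagonal, up to permutation), solve by back-substitution:
  V =
[[0, 1, 0, 0],
 [1, 0, 0, 0],
 [1, 1, 0, 1],
 [-1, -1, 1, 0]]
  V a = (0, -2, 1, 3)
Solving gives a = (-2, 0, 1, 3).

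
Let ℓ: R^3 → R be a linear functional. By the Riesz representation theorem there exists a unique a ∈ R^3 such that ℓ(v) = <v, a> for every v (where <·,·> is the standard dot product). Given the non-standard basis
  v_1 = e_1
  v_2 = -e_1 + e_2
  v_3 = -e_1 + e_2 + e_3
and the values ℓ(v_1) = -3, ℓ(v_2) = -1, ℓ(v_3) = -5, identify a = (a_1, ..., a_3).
a = (-3, -4, -4)

Write a = (a_1, ..., a_3) in the standard basis. For each basis vector v_i, ℓ(v_i) = <v_i, a> is a linear equation in the a_j's. Collect the n equations into a matrix system V a = ℓ, where row i of V is v_i (expressed in the standard basis). Since V is invertible (lower-triangular with 1s on the diagonal, up to permutation), solve by back-substitution:
  V =
[[1, 0, 0],
 [-1, 1, 0],
 [-1, 1, 1]]
  V a = (-3, -1, -5)
Solving gives a = (-3, -4, -4).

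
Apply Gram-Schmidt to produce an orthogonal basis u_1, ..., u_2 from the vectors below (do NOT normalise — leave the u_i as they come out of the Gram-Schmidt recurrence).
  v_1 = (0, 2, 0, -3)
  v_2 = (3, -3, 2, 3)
Orthogonal basis:
  u_1 = (0, 2, 0, -3)
  u_2 = (3, -9/13, 2, -6/13)

Apply the Gram-Schmidt recurrence
  u_1 = v_1
  u_i = v_i − Σ_{j<i} ((v_i · u_j) / (u_j · u_j)) · u_j.

Step by step this gives:
  u_1 = (0, 2, 0, -3)
  u_2 = (3, -9/13, 2, -6/13)

Orthogonality check:
  u_2 · u_1 = 0 (should be 0)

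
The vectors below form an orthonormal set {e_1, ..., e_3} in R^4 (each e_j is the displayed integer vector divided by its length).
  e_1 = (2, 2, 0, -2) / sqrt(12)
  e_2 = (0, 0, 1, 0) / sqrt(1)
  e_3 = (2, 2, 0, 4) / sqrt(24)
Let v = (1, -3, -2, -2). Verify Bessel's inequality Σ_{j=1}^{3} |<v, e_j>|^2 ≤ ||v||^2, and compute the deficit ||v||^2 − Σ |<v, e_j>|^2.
Σ |<v, e_j>|^2 = 10; ||v||^2 = 18; deficit = 8

Write each e_j = u_j / sqrt(<u_j, u_j>) where u_j is the displayed integer vector. Then <v, e_j> = <v, u_j> / sqrt(<u_j, u_j>), so |<v, e_j>|^2 = <v, u_j>^2 / <u_j, u_j>.
Coefficients: <v, e_1> = 0/sqrt(12), <v, e_2> = -2/sqrt(1), <v, e_3> = -12/sqrt(24).
Square and sum: Σ |<v, e_j>|^2 = 10.
Compute ||v||^2 = v·v = 18.
Deficit = 18 − 10 = 8 ≥ 0, confirming Bessel's inequality. (The deficit equals ||v − Σ <v,e_j> e_j||^2, the squared distance from v to span{e_j}.)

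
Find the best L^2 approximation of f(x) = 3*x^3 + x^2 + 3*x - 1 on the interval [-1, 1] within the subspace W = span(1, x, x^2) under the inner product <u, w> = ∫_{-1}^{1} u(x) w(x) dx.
g(x) = x^2 + 24*x/5 - 1

The best approximation g ∈ W is the orthogonal projection of f onto W. Writing g = a_0 + a_1 x + a_2 x^2, the coefficients solve the normal equations G · a = b where
  G_{ij} = <φ_i, φ_j> and b_i = <f, φ_i>, with φ_0 = 1, φ_1 = x, φ_2 = x^2.
G =
  [2, 0, 2/3]
  [0, 2/3, 0]
  [2/3, 0, 2/5],
b = (-4/3, 16/5, -4/15).
Solving gives a_0 = -1, a_1 = 24/5, a_2 = 1, so
  g(x) = x^2 + 24*x/5 - 1.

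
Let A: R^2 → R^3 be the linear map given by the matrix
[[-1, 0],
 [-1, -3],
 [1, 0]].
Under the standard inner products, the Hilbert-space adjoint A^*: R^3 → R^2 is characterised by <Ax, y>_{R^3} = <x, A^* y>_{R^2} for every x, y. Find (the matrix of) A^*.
A^* = A^T =
[[-1, -1, 1],
 [0, -3, 0]]

For real matrices with standard dot products, the defining identity <Ax, y> = <x, A^* y> gives (Ax)^T y = x^T (A^*) y, i.e. x^T A^T y = x^T (A^*) y. Since this holds for all x, y, we must have A^* = A^T. Therefore
A^* =
[[-1, -1, 1],
 [0, -3, 0]].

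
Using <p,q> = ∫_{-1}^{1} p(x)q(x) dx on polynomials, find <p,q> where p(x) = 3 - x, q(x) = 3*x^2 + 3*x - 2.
<p,q> = -8

Expand the product: p(x)·q(x) = -3*x^3 + 6*x^2 + 11*x - 6.
∫_{-1}^{1} of each monomial x^k gives [2/(k+1) if k even, 0 if k odd]. Integrating term-by-term (or equivalently evaluating the antiderivative F(x) = -3*x^4/4 + 2*x^3 + 11*x^2/2 - 6*x at the endpoints):
  F(1) − F(−1) = 3/4 − (35/4) = -8.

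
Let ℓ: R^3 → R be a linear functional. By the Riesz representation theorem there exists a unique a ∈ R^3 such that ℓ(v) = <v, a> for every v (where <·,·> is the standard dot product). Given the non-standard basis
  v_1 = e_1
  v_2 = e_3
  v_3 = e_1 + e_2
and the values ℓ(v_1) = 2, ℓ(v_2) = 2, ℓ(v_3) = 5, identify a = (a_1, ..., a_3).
a = (2, 3, 2)

Write a = (a_1, ..., a_3) in the standard basis. For each basis vector v_i, ℓ(v_i) = <v_i, a> is a linear equation in the a_j's. Collect the n equations into a matrix system V a = ℓ, where row i of V is v_i (expressed in the standard basis). Since V is invertible (lower-triangular with 1s on the diagonal, up to permutation), solve by back-substitution:
  V =
[[1, 0, 0],
 [0, 0, 1],
 [1, 1, 0]]
  V a = (2, 2, 5)
Solving gives a = (2, 3, 2).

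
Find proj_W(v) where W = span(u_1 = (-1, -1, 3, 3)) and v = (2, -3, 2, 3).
proj_W(v) = (-4/5, -4/5, 12/5, 12/5)

Set up U = [u_1 | ... | u_1] ∈ R^(4×1). The projector onto W = col(U) is P = U (U^T U)^(-1) U^T.
Compute U^T U =
  [20],
and U^T v = (16).
Solve U^T U · c = U^T v for the coefficients: c = (4/5). The projection is proj_W(v) = U c.
Check: (v - proj_W(v)) · u_1 = 0  (should be 0).
Result: proj_W(v) = (-4/5, -4/5, 12/5, 12/5).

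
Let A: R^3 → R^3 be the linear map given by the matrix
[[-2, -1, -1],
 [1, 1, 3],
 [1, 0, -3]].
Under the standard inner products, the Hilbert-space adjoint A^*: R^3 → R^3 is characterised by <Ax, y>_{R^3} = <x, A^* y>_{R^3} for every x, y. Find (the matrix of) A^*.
A^* = A^T =
[[-2, 1, 1],
 [-1, 1, 0],
 [-1, 3, -3]]

For real matrices with standard dot products, the defining identity <Ax, y> = <x, A^* y> gives (Ax)^T y = x^T (A^*) y, i.e. x^T A^T y = x^T (A^*) y. Since this holds for all x, y, we must have A^* = A^T. Therefore
A^* =
[[-2, 1, 1],
 [-1, 1, 0],
 [-1, 3, -3]].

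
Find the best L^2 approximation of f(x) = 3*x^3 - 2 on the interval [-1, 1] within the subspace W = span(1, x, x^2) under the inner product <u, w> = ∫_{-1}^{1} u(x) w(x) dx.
g(x) = 9*x/5 - 2

The best approximation g ∈ W is the orthogonal projection of f onto W. Writing g = a_0 + a_1 x + a_2 x^2, the coefficients solve the normal equations G · a = b where
  G_{ij} = <φ_i, φ_j> and b_i = <f, φ_i>, with φ_0 = 1, φ_1 = x, φ_2 = x^2.
G =
  [2, 0, 2/3]
  [0, 2/3, 0]
  [2/3, 0, 2/5],
b = (-4, 6/5, -4/3).
Solving gives a_0 = -2, a_1 = 9/5, a_2 = 0, so
  g(x) = 9*x/5 - 2.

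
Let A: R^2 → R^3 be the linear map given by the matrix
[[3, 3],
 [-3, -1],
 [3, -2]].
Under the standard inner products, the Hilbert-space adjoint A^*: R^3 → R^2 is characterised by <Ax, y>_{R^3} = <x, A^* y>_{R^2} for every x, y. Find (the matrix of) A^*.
A^* = A^T =
[[3, -3, 3],
 [3, -1, -2]]

For real matrices with standard dot products, the defining identity <Ax, y> = <x, A^* y> gives (Ax)^T y = x^T (A^*) y, i.e. x^T A^T y = x^T (A^*) y. Since this holds for all x, y, we must have A^* = A^T. Therefore
A^* =
[[3, -3, 3],
 [3, -1, -2]].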